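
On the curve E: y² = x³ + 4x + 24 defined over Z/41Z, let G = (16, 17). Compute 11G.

Repeated addition: build up to 11G.
2G: tangent at (16, 17): λ = (3·16² + 4)/(2·17) ≡ 34/34. 34⁻¹ ≡ 35 (mod 41) since 34·35 = 1190 ≡ 1, so λ ≡ 34·35 ≡ 1.
  x = λ² - 16 - 16 = 1 - 32 ≡ 10; y = λ·(16 - 10) - 17 ≡ 30. → (10, 30)
3G: (10, 30) + (16, 17). λ = (17 - 30)/(16 - 10) ≡ 28/6 mod 41. 6⁻¹ ≡ 7 (mod 41), so λ ≡ 32.
  x = λ² - 10 - 16 = 1024 - 26 ≡ 14; y = λ·(10 - 14) - 30 ≡ 6. → (14, 6)
4G: (14, 6) + (16, 17). λ = (17 - 6)/(16 - 14) ≡ 11/2 mod 41. 2⁻¹ ≡ 21 (mod 41), so λ ≡ 26.
  x = λ² - 14 - 16 = 676 - 30 ≡ 31; y = λ·(14 - 31) - 6 ≡ 3. → (31, 3)
5G: (31, 3) + (16, 17). λ = (17 - 3)/(16 - 31) ≡ 14/26 mod 41. 26⁻¹ ≡ 30 (mod 41), so λ ≡ 10.
  x = λ² - 31 - 16 = 100 - 47 ≡ 12; y = λ·(31 - 12) - 3 ≡ 23. → (12, 23)
6G: (12, 23) + (16, 17). λ = (17 - 23)/(16 - 12) ≡ 35/4 mod 41. 4⁻¹ ≡ 31 (mod 41) since 4·31 = 124 ≡ 1, so λ ≡ 19.
  x = λ² - 12 - 16 = 361 - 28 ≡ 5; y = λ·(12 - 5) - 23 ≡ 28. → (5, 28)
7G: (5, 28) + (16, 17). λ = (17 - 28)/(16 - 5) ≡ 30/11 mod 41. 11⁻¹ ≡ 15 (mod 41), so λ ≡ 40.
  x = λ² - 5 - 16 = 1600 - 21 ≡ 21; y = λ·(5 - 21) - 28 ≡ 29. → (21, 29)
8G: (21, 29) + (16, 17). λ = (17 - 29)/(16 - 21) ≡ 29/36 mod 41. 36⁻¹ ≡ 8 (mod 41), so λ ≡ 27.
  x = λ² - 21 - 16 = 729 - 37 ≡ 36; y = λ·(21 - 36) - 29 ≡ 17. → (36, 17)
9G: (36, 17) + (16, 17). λ = (17 - 17)/(16 - 36) ≡ 0/21 mod 41. 21⁻¹ ≡ 2 (mod 41), so λ ≡ 0.
  x = λ² - 36 - 16 = 0 - 52 ≡ 30; y = λ·(36 - 30) - 17 ≡ 24. → (30, 24)
10G: (30, 24) + (16, 17). λ = (17 - 24)/(16 - 30) ≡ 34/27 mod 41. 27⁻¹ ≡ 38 (mod 41), so λ ≡ 21.
  x = λ² - 30 - 16 = 441 - 46 ≡ 26; y = λ·(30 - 26) - 24 ≡ 19. → (26, 19)
11G: (26, 19) + (16, 17). λ = (17 - 19)/(16 - 26) ≡ 39/31 mod 41. 31⁻¹ ≡ 4 (mod 41) since 31·4 = 124 ≡ 1, so λ ≡ 33.
  x = λ² - 26 - 16 = 1089 - 42 ≡ 22; y = λ·(26 - 22) - 19 ≡ 31. → (22, 31)

(22, 31)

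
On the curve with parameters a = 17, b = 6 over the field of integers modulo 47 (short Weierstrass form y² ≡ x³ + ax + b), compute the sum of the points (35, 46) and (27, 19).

(35, 46) + (27, 19). λ = (19 - 46)/(27 - 35) ≡ 20/39 mod 47. 39⁻¹ ≡ 41 (mod 47), so λ ≡ 21.
  x = λ² - 35 - 27 = 441 - 62 ≡ 3; y = λ·(35 - 3) - 46 ≡ 15. → (3, 15)

(3, 15)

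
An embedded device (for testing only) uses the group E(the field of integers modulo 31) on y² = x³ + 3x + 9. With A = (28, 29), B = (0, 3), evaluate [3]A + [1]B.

First 3A:
Repeated addition: build up to 3A.
2A: tangent at (28, 29): λ = (3·28² + 3)/(2·29) ≡ 30/27. 27⁻¹ ≡ 23 (mod 31), so λ ≡ 30·23 ≡ 8.
  x = λ² - 28 - 28 = 64 - 56 ≡ 8; y = λ·(28 - 8) - 29 ≡ 7. → (8, 7)
3A: (8, 7) + (28, 29). λ = (29 - 7)/(28 - 8) ≡ 22/20 mod 31. 20⁻¹ ≡ 14 (mod 31) since 20·14 = 280 ≡ 1, so λ ≡ 29.
  x = λ² - 8 - 28 = 841 - 36 ≡ 30; y = λ·(8 - 30) - 7 ≡ 6. → (30, 6)
3A = (30, 6).
Finally 3A + B:
(30, 6) + (0, 3). λ = (3 - 6)/(0 - 30) ≡ 28/1 mod 31. 1⁻¹ ≡ 1 (mod 31) since 1·1 = 1 ≡ 1, so λ ≡ 28.
  x = λ² - 30 - 0 = 784 - 30 ≡ 10; y = λ·(30 - 10) - 6 ≡ 27. → (10, 27)

(10, 27)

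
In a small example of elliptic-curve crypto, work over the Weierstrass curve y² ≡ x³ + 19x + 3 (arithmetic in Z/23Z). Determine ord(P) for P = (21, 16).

2P: tangent at (21, 16): λ = (3·21² + 19)/(2·16) ≡ 8/9. 9⁻¹ ≡ 18 (mod 23), so λ ≡ 8·18 ≡ 6.
  x = λ² - 21 - 21 = 36 - 42 ≡ 17; y = λ·(21 - 17) - 16 ≡ 8. → (17, 8)
3P: (17, 8) + (21, 16). λ = (16 - 8)/(21 - 17) ≡ 8/4 mod 23. 4⁻¹ ≡ 6 (mod 23) since 4·6 = 24 ≡ 1, so λ ≡ 2.
  x = λ² - 17 - 21 = 4 - 38 ≡ 12; y = λ·(17 - 12) - 8 ≡ 2. → (12, 2)
4P: (12, 2) + (21, 16). λ = (16 - 2)/(21 - 12) ≡ 14/9 mod 23. 9⁻¹ ≡ 18 (mod 23), so λ ≡ 22.
  x = λ² - 12 - 21 = 484 - 33 ≡ 14; y = λ·(12 - 14) - 2 ≡ 0. → (14, 0)
5P: (14, 0) + (21, 16). λ = (16 - 0)/(21 - 14) ≡ 16/7 mod 23. 7⁻¹ ≡ 10 (mod 23), so λ ≡ 22.
  x = λ² - 14 - 21 = 484 - 35 ≡ 12; y = λ·(14 - 12) - 0 ≡ 21. → (12, 21)
6P: (12, 21) + (21, 16). λ = (16 - 21)/(21 - 12) ≡ 18/9 mod 23. 9⁻¹ ≡ 18 (mod 23), so λ ≡ 2.
  x = λ² - 12 - 21 = 4 - 33 ≡ 17; y = λ·(12 - 17) - 21 ≡ 15. → (17, 15)
7P: (17, 15) + (21, 16). λ = (16 - 15)/(21 - 17) ≡ 1/4 mod 23. 4⁻¹ ≡ 6 (mod 23), so λ ≡ 6.
  x = λ² - 17 - 21 = 36 - 38 ≡ 21; y = λ·(17 - 21) - 15 ≡ 7. → (21, 7)
8P: (21, 7) + (21, 16): same x and y₁ ≡ -y₂, so the sum is O.
8P = O, so the order is 8.

8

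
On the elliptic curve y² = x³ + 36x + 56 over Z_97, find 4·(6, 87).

Write P = (6, 87).
Repeated addition: build up to 4P.
2P: tangent at (6, 87): λ = (3·6² + 36)/(2·87) ≡ 47/77. 77⁻¹ ≡ 63 (mod 97), so λ ≡ 47·63 ≡ 51.
  x = λ² - 6 - 6 = 2601 - 12 ≡ 67; y = λ·(6 - 67) - 87 ≡ 3. → (67, 3)
3P: (67, 3) + (6, 87). λ = (87 - 3)/(6 - 67) ≡ 84/36 mod 97. 36⁻¹ ≡ 62 (mod 97), so λ ≡ 67.
  x = λ² - 67 - 6 = 4489 - 73 ≡ 51; y = λ·(67 - 51) - 3 ≡ 2. → (51, 2)
4P: (51, 2) + (6, 87). λ = (87 - 2)/(6 - 51) ≡ 85/52 mod 97. 52⁻¹ ≡ 28 (mod 97), so λ ≡ 52.
  x = λ² - 51 - 6 = 2704 - 57 ≡ 28; y = λ·(51 - 28) - 2 ≡ 30. → (28, 30)

(28, 30)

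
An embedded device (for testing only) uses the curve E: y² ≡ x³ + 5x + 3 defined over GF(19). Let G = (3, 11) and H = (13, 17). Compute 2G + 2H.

(7, 1)

First 2G:
Repeated addition: build up to 2G.
2G: tangent at (3, 11): λ = (3·3² + 5)/(2·11) ≡ 13/3. 3⁻¹ ≡ 13 (mod 19), so λ ≡ 13·13 ≡ 17.
  x = λ² - 3 - 3 = 289 - 6 ≡ 17; y = λ·(3 - 17) - 11 ≡ 17. → (17, 17)
2G = (17, 17).
Next 2H:
Repeated addition: build up to 2H.
2H: tangent at (13, 17): λ = (3·13² + 5)/(2·17) ≡ 18/15. 15⁻¹ ≡ 14 (mod 19), so λ ≡ 18·14 ≡ 5.
  x = λ² - 13 - 13 = 25 - 26 ≡ 18; y = λ·(13 - 18) - 17 ≡ 15. → (18, 15)
2H = (18, 15).
Finally 2G + 2H:
(17, 17) + (18, 15). λ = (15 - 17)/(18 - 17) ≡ 17/1 mod 19. 1⁻¹ ≡ 1 (mod 19) since 1·1 = 1 ≡ 1, so λ ≡ 17.
  x = λ² - 17 - 18 = 289 - 35 ≡ 7; y = λ·(17 - 7) - 17 ≡ 1. → (7, 1)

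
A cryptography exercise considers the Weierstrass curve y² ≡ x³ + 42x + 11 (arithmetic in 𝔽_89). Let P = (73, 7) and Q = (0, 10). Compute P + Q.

(73, 7) + (0, 10). λ = (10 - 7)/(0 - 73) ≡ 3/16 mod 89. 16⁻¹ ≡ 39 (mod 89) since 16·39 = 624 ≡ 1, so λ ≡ 28.
  x = λ² - 73 - 0 = 784 - 73 ≡ 88; y = λ·(73 - 88) - 7 ≡ 18. → (88, 18)

(88, 18)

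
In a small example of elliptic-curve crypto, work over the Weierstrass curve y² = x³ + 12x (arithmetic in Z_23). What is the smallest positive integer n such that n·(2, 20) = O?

12

2P: tangent at (2, 20): λ = (3·2² + 12)/(2·20) ≡ 1/17. 17⁻¹ ≡ 19 (mod 23), so λ ≡ 1·19 ≡ 19.
  x = λ² - 2 - 2 = 361 - 4 ≡ 12; y = λ·(2 - 12) - 20 ≡ 20. → (12, 20)
3P: (12, 20) + (2, 20). λ = (20 - 20)/(2 - 12) ≡ 0/13 mod 23. 13⁻¹ ≡ 16 (mod 23), so λ ≡ 0.
  x = λ² - 12 - 2 = 0 - 14 ≡ 9; y = λ·(12 - 9) - 20 ≡ 3. → (9, 3)
4P: (9, 3) + (2, 20). λ = (20 - 3)/(2 - 9) ≡ 17/16 mod 23. 16⁻¹ ≡ 13 (mod 23), so λ ≡ 14.
  x = λ² - 9 - 2 = 196 - 11 ≡ 1; y = λ·(9 - 1) - 3 ≡ 17. → (1, 17)
5P: (1, 17) + (2, 20). λ = (20 - 17)/(2 - 1) ≡ 3/1 mod 23. 1⁻¹ ≡ 1 (mod 23) since 1·1 = 1 ≡ 1, so λ ≡ 3.
  x = λ² - 1 - 2 = 9 - 3 ≡ 6; y = λ·(1 - 6) - 17 ≡ 14. → (6, 14)
6P: (6, 14) + (2, 20). λ = (20 - 14)/(2 - 6) ≡ 6/19 mod 23. 19⁻¹ ≡ 17 (mod 23) since 19·17 = 323 ≡ 1, so λ ≡ 10.
  x = λ² - 6 - 2 = 100 - 8 ≡ 0; y = λ·(6 - 0) - 14 ≡ 0. → (0, 0)
7P: (0, 0) + (2, 20). λ = (20 - 0)/(2 - 0) ≡ 20/2 mod 23. 2⁻¹ ≡ 12 (mod 23) since 2·12 = 24 ≡ 1, so λ ≡ 10.
  x = λ² - 0 - 2 = 100 - 2 ≡ 6; y = λ·(0 - 6) - 0 ≡ 9. → (6, 9)
8P: (6, 9) + (2, 20). λ = (20 - 9)/(2 - 6) ≡ 11/19 mod 23. 19⁻¹ ≡ 17 (mod 23), so λ ≡ 3.
  x = λ² - 6 - 2 = 9 - 8 ≡ 1; y = λ·(6 - 1) - 9 ≡ 6. → (1, 6)
9P: (1, 6) + (2, 20). λ = (20 - 6)/(2 - 1) ≡ 14/1 mod 23. 1⁻¹ ≡ 1 (mod 23), so λ ≡ 14.
  x = λ² - 1 - 2 = 196 - 3 ≡ 9; y = λ·(1 - 9) - 6 ≡ 20. → (9, 20)
10P: (9, 20) + (2, 20). λ = (20 - 20)/(2 - 9) ≡ 0/16 mod 23. 16⁻¹ ≡ 13 (mod 23), so λ ≡ 0.
  x = λ² - 9 - 2 = 0 - 11 ≡ 12; y = λ·(9 - 12) - 20 ≡ 3. → (12, 3)
11P: (12, 3) + (2, 20). λ = (20 - 3)/(2 - 12) ≡ 17/13 mod 23. 13⁻¹ ≡ 16 (mod 23), so λ ≡ 19.
  x = λ² - 12 - 2 = 361 - 14 ≡ 2; y = λ·(12 - 2) - 3 ≡ 3. → (2, 3)
12P: (2, 3) + (2, 20): same x and y₁ ≡ -y₂, so the sum is O.
12P = O, so the order is 12.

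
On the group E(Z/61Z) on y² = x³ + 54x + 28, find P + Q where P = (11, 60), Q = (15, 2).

(11, 60) + (15, 2). λ = (2 - 60)/(15 - 11) ≡ 3/4 mod 61. 4⁻¹ ≡ 46 (mod 61), so λ ≡ 16.
  x = λ² - 11 - 15 = 256 - 26 ≡ 47; y = λ·(11 - 47) - 60 ≡ 35. → (47, 35)

(47, 35)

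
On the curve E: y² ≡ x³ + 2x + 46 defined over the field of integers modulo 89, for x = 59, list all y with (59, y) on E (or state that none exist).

24, 65

x³ + 2x + 46 = 205543 ≡ 42 (mod 89).
Square roots of 42 mod 89: 24 and 65 (since 24² = 576 ≡ 42).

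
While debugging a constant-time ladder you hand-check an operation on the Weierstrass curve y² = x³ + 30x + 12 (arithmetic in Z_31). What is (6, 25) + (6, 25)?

tangent at (6, 25): λ = (3·6² + 30)/(2·25) ≡ 14/19. 19⁻¹ ≡ 18 (mod 31) since 19·18 = 342 ≡ 1, so λ ≡ 14·18 ≡ 4.
  x = λ² - 6 - 6 = 16 - 12 ≡ 4; y = λ·(6 - 4) - 25 ≡ 14. → (4, 14)

(4, 14)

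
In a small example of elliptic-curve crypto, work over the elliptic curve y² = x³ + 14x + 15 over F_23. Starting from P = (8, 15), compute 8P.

Double-and-add on 8 = (1000)₂. Start with P = (8, 15) for the leading 1-bit.
double: tangent at (8, 15): λ = (3·8² + 14)/(2·15) ≡ 22/7. 7⁻¹ ≡ 10 (mod 23), so λ ≡ 22·10 ≡ 13.
  x = λ² - 8 - 8 = 169 - 16 ≡ 15; y = λ·(8 - 15) - 15 ≡ 9. → (15, 9)
double: tangent at (15, 9): λ = (3·15² + 14)/(2·9) ≡ 22/18. 18⁻¹ ≡ 9 (mod 23) since 18·9 = 162 ≡ 1, so λ ≡ 22·9 ≡ 14.
  x = λ² - 15 - 15 = 196 - 30 ≡ 5; y = λ·(15 - 5) - 9 ≡ 16. → (5, 16)
double: tangent at (5, 16): λ = (3·5² + 14)/(2·16) ≡ 20/9. 9⁻¹ ≡ 18 (mod 23) since 9·18 = 162 ≡ 1, so λ ≡ 20·18 ≡ 15.
  x = λ² - 5 - 5 = 225 - 10 ≡ 8; y = λ·(5 - 8) - 16 ≡ 8. → (8, 8)

(8, 8)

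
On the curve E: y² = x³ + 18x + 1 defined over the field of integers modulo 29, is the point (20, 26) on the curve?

y² = 26² ≡ 9; x³ + 18x + 1 = 8361 ≡ 9 (mod 29). 9 = 9.

yes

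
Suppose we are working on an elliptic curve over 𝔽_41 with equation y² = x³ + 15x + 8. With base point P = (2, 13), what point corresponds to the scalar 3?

Repeated addition: build up to 3P.
2P: tangent at (2, 13): λ = (3·2² + 15)/(2·13) ≡ 27/26. 26⁻¹ ≡ 30 (mod 41) since 26·30 = 780 ≡ 1, so λ ≡ 27·30 ≡ 31.
  x = λ² - 2 - 2 = 961 - 4 ≡ 14; y = λ·(2 - 14) - 13 ≡ 25. → (14, 25)
3P: (14, 25) + (2, 13). λ = (13 - 25)/(2 - 14) ≡ 29/29 mod 41. 29⁻¹ ≡ 17 (mod 41) since 29·17 = 493 ≡ 1, so λ ≡ 1.
  x = λ² - 14 - 2 = 1 - 16 ≡ 26; y = λ·(14 - 26) - 25 ≡ 4. → (26, 4)

(26, 4)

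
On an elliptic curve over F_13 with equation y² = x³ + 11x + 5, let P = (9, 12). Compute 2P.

(4, 3)

tangent at (9, 12): λ = (3·9² + 11)/(2·12) ≡ 7/11. 11⁻¹ ≡ 6 (mod 13) since 11·6 = 66 ≡ 1, so λ ≡ 7·6 ≡ 3.
  x = λ² - 9 - 9 = 9 - 18 ≡ 4; y = λ·(9 - 4) - 12 ≡ 3. → (4, 3)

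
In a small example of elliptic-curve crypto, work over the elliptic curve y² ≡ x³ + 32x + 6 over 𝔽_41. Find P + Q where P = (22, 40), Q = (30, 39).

(22, 40) + (30, 39). λ = (39 - 40)/(30 - 22) ≡ 40/8 mod 41. 8⁻¹ ≡ 36 (mod 41) since 8·36 = 288 ≡ 1, so λ ≡ 5.
  x = λ² - 22 - 30 = 25 - 52 ≡ 14; y = λ·(22 - 14) - 40 ≡ 0. → (14, 0)

(14, 0)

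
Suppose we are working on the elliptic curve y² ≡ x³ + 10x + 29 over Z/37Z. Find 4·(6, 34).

(21, 18)

Write G = (6, 34).
Repeated addition: build up to 4G.
2G: tangent at (6, 34): λ = (3·6² + 10)/(2·34) ≡ 7/31. 31⁻¹ ≡ 6 (mod 37), so λ ≡ 7·6 ≡ 5.
  x = λ² - 6 - 6 = 25 - 12 ≡ 13; y = λ·(6 - 13) - 34 ≡ 5. → (13, 5)
3G: (13, 5) + (6, 34). λ = (34 - 5)/(6 - 13) ≡ 29/30 mod 37. 30⁻¹ ≡ 21 (mod 37), so λ ≡ 17.
  x = λ² - 13 - 6 = 289 - 19 ≡ 11; y = λ·(13 - 11) - 5 ≡ 29. → (11, 29)
4G: (11, 29) + (6, 34). λ = (34 - 29)/(6 - 11) ≡ 5/32 mod 37. 32⁻¹ ≡ 22 (mod 37), so λ ≡ 36.
  x = λ² - 11 - 6 = 1296 - 17 ≡ 21; y = λ·(11 - 21) - 29 ≡ 18. → (21, 18)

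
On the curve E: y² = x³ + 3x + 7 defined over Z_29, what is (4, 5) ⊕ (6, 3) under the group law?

(20, 11)

(4, 5) + (6, 3). λ = (3 - 5)/(6 - 4) ≡ 27/2 mod 29. 2⁻¹ ≡ 15 (mod 29), so λ ≡ 28.
  x = λ² - 4 - 6 = 784 - 10 ≡ 20; y = λ·(4 - 20) - 5 ≡ 11. → (20, 11)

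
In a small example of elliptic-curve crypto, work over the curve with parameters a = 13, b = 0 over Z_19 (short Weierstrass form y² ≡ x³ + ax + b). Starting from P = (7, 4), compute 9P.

(7, 15)

Repeated addition: build up to 9P.
2P: tangent at (7, 4): λ = (3·7² + 13)/(2·4) ≡ 8/8. 8⁻¹ ≡ 12 (mod 19) since 8·12 = 96 ≡ 1, so λ ≡ 8·12 ≡ 1.
  x = λ² - 7 - 7 = 1 - 14 ≡ 6; y = λ·(7 - 6) - 4 ≡ 16. → (6, 16)
3P: (6, 16) + (7, 4). λ = (4 - 16)/(7 - 6) ≡ 7/1 mod 19. 1⁻¹ ≡ 1 (mod 19) since 1·1 = 1 ≡ 1, so λ ≡ 7.
  x = λ² - 6 - 7 = 49 - 13 ≡ 17; y = λ·(6 - 17) - 16 ≡ 2. → (17, 2)
4P: (17, 2) + (7, 4). λ = (4 - 2)/(7 - 17) ≡ 2/9 mod 19. 9⁻¹ ≡ 17 (mod 19), so λ ≡ 15.
  x = λ² - 17 - 7 = 225 - 24 ≡ 11; y = λ·(17 - 11) - 2 ≡ 12. → (11, 12)
5P: (11, 12) + (7, 4). λ = (4 - 12)/(7 - 11) ≡ 11/15 mod 19. 15⁻¹ ≡ 14 (mod 19) since 15·14 = 210 ≡ 1, so λ ≡ 2.
  x = λ² - 11 - 7 = 4 - 18 ≡ 5; y = λ·(11 - 5) - 12 ≡ 0. → (5, 0)
6P: (5, 0) + (7, 4). λ = (4 - 0)/(7 - 5) ≡ 4/2 mod 19. 2⁻¹ ≡ 10 (mod 19), so λ ≡ 2.
  x = λ² - 5 - 7 = 4 - 12 ≡ 11; y = λ·(5 - 11) - 0 ≡ 7. → (11, 7)
7P: (11, 7) + (7, 4). λ = (4 - 7)/(7 - 11) ≡ 16/15 mod 19. 15⁻¹ ≡ 14 (mod 19) since 15·14 = 210 ≡ 1, so λ ≡ 15.
  x = λ² - 11 - 7 = 225 - 18 ≡ 17; y = λ·(11 - 17) - 7 ≡ 17. → (17, 17)
8P: (17, 17) + (7, 4). λ = (4 - 17)/(7 - 17) ≡ 6/9 mod 19. 9⁻¹ ≡ 17 (mod 19), so λ ≡ 7.
  x = λ² - 17 - 7 = 49 - 24 ≡ 6; y = λ·(17 - 6) - 17 ≡ 3. → (6, 3)
9P: (6, 3) + (7, 4). λ = (4 - 3)/(7 - 6) ≡ 1/1 mod 19. 1⁻¹ ≡ 1 (mod 19), so λ ≡ 1.
  x = λ² - 6 - 7 = 1 - 13 ≡ 7; y = λ·(6 - 7) - 3 ≡ 15. → (7, 15)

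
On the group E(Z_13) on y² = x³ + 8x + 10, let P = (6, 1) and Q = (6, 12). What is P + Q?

The two points share x = 6 and their y-coordinates satisfy 1 + 12 ≡ 0 (mod 13), so they are inverses. Their sum is ∞.

O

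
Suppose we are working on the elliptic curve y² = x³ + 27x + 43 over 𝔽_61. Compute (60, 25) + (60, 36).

The two points share x = 60 and their y-coordinates satisfy 25 + 36 ≡ 0 (mod 61), so they are inverses. Their sum is O.

O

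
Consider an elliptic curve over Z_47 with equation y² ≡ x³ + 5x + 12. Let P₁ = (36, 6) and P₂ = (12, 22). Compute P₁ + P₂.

(36, 41)

(36, 6) + (12, 22). λ = (22 - 6)/(12 - 36) ≡ 16/23 mod 47. 23⁻¹ ≡ 45 (mod 47), so λ ≡ 15.
  x = λ² - 36 - 12 = 225 - 48 ≡ 36; y = λ·(36 - 36) - 6 ≡ 41. → (36, 41)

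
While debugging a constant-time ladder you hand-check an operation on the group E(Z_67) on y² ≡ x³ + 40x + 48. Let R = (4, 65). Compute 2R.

tangent at (4, 65): λ = (3·4² + 40)/(2·65) ≡ 21/63. 63⁻¹ ≡ 50 (mod 67) since 63·50 = 3150 ≡ 1, so λ ≡ 21·50 ≡ 45.
  x = λ² - 4 - 4 = 2025 - 8 ≡ 7; y = λ·(4 - 7) - 65 ≡ 1. → (7, 1)

(7, 1)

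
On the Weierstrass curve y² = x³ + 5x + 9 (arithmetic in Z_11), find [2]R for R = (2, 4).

tangent at (2, 4): λ = (3·2² + 5)/(2·4) ≡ 6/8. 8⁻¹ ≡ 7 (mod 11) since 8·7 = 56 ≡ 1, so λ ≡ 6·7 ≡ 9.
  x = λ² - 2 - 2 = 81 - 4 ≡ 0; y = λ·(2 - 0) - 4 ≡ 3. → (0, 3)

(0, 3)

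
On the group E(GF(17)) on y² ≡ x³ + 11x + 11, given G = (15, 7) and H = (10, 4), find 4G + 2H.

First 4G:
Repeated addition: build up to 4G.
2G: tangent at (15, 7): λ = (3·15² + 11)/(2·7) ≡ 6/14. 14⁻¹ ≡ 11 (mod 17) since 14·11 = 154 ≡ 1, so λ ≡ 6·11 ≡ 15.
  x = λ² - 15 - 15 = 225 - 30 ≡ 8; y = λ·(15 - 8) - 7 ≡ 13. → (8, 13)
3G: (8, 13) + (15, 7). λ = (7 - 13)/(15 - 8) ≡ 11/7 mod 17. 7⁻¹ ≡ 5 (mod 17) since 7·5 = 35 ≡ 1, so λ ≡ 4.
  x = λ² - 8 - 15 = 16 - 23 ≡ 10; y = λ·(8 - 10) - 13 ≡ 13. → (10, 13)
4G: (10, 13) + (15, 7). λ = (7 - 13)/(15 - 10) ≡ 11/5 mod 17. 5⁻¹ ≡ 7 (mod 17) since 5·7 = 35 ≡ 1, so λ ≡ 9.
  x = λ² - 10 - 15 = 81 - 25 ≡ 5; y = λ·(10 - 5) - 13 ≡ 15. → (5, 15)
4G = (5, 15).
Next 2H:
Repeated addition: build up to 2H.
2H: tangent at (10, 4): λ = (3·10² + 11)/(2·4) ≡ 5/8. 8⁻¹ ≡ 15 (mod 17) since 8·15 = 120 ≡ 1, so λ ≡ 5·15 ≡ 7.
  x = λ² - 10 - 10 = 49 - 20 ≡ 12; y = λ·(10 - 12) - 4 ≡ 16. → (12, 16)
2H = (12, 16).
Finally 4G + 2H:
(5, 15) + (12, 16). λ = (16 - 15)/(12 - 5) ≡ 1/7 mod 17. 7⁻¹ ≡ 5 (mod 17), so λ ≡ 5.
  x = λ² - 5 - 12 = 25 - 17 ≡ 8; y = λ·(5 - 8) - 15 ≡ 4. → (8, 4)

(8, 4)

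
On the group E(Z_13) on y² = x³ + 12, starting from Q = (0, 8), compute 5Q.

(0, 5)

Repeated addition: build up to 5Q.
2Q: tangent at (0, 8): λ = (3·0² + 0)/(2·8) ≡ 0/3. 3⁻¹ ≡ 9 (mod 13) since 3·9 = 27 ≡ 1, so λ ≡ 0·9 ≡ 0.
  x = λ² - 0 - 0 = 0 - 0 ≡ 0; y = λ·(0 - 0) - 8 ≡ 5. → (0, 5)
3Q: (0, 5) + (0, 8): same x and y₁ ≡ -y₂, so the sum is O.
4Q: O + (0, 8) = (0, 8) (identity).
5Q: tangent at (0, 8): λ = (3·0² + 0)/(2·8) ≡ 0/3. 3⁻¹ ≡ 9 (mod 13), so λ ≡ 0·9 ≡ 0.
  x = λ² - 0 - 0 = 0 - 0 ≡ 0; y = λ·(0 - 0) - 8 ≡ 5. → (0, 5)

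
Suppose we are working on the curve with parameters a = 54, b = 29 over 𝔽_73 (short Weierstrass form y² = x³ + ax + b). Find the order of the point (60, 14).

6

2P: tangent at (60, 14): λ = (3·60² + 54)/(2·14) ≡ 50/28. 28⁻¹ ≡ 60 (mod 73), so λ ≡ 50·60 ≡ 7.
  x = λ² - 60 - 60 = 49 - 120 ≡ 2; y = λ·(60 - 2) - 14 ≡ 27. → (2, 27)
3P: (2, 27) + (60, 14). λ = (14 - 27)/(60 - 2) ≡ 60/58 mod 73. 58⁻¹ ≡ 34 (mod 73), so λ ≡ 69.
  x = λ² - 2 - 60 = 4761 - 62 ≡ 27; y = λ·(2 - 27) - 27 ≡ 0. → (27, 0)
4P: (27, 0) + (60, 14). λ = (14 - 0)/(60 - 27) ≡ 14/33 mod 73. 33⁻¹ ≡ 31 (mod 73) since 33·31 = 1023 ≡ 1, so λ ≡ 69.
  x = λ² - 27 - 60 = 4761 - 87 ≡ 2; y = λ·(27 - 2) - 0 ≡ 46. → (2, 46)
5P: (2, 46) + (60, 14). λ = (14 - 46)/(60 - 2) ≡ 41/58 mod 73. 58⁻¹ ≡ 34 (mod 73), so λ ≡ 7.
  x = λ² - 2 - 60 = 49 - 62 ≡ 60; y = λ·(2 - 60) - 46 ≡ 59. → (60, 59)
6P: (60, 59) + (60, 14): same x and y₁ ≡ -y₂, so the sum is O.
6P = O, so the order is 6.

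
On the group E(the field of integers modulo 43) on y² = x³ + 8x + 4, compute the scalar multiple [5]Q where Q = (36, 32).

(22, 32)

Double-and-add on 5 = (101)₂. Start with Q = (36, 32) for the leading 1-bit.
double: tangent at (36, 32): λ = (3·36² + 8)/(2·32) ≡ 26/21. 21⁻¹ ≡ 41 (mod 43) since 21·41 = 861 ≡ 1, so λ ≡ 26·41 ≡ 34.
  x = λ² - 36 - 36 = 1156 - 72 ≡ 9; y = λ·(36 - 9) - 32 ≡ 26. → (9, 26)
double: tangent at (9, 26): λ = (3·9² + 8)/(2·26) ≡ 36/9. 9⁻¹ ≡ 24 (mod 43), so λ ≡ 36·24 ≡ 4.
  x = λ² - 9 - 9 = 16 - 18 ≡ 41; y = λ·(9 - 41) - 26 ≡ 18. → (41, 18)
add Q: (41, 18) + (36, 32). λ = (32 - 18)/(36 - 41) ≡ 14/38 mod 43. 38⁻¹ ≡ 17 (mod 43) since 38·17 = 646 ≡ 1, so λ ≡ 23.
  x = λ² - 41 - 36 = 529 - 77 ≡ 22; y = λ·(41 - 22) - 18 ≡ 32. → (22, 32)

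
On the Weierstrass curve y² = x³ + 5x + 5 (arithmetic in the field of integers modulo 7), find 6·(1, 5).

Write P = (1, 5).
Repeated addition: build up to 6P.
2P: tangent at (1, 5): λ = (3·1² + 5)/(2·5) ≡ 1/3. 3⁻¹ ≡ 5 (mod 7) since 3·5 = 15 ≡ 1, so λ ≡ 1·5 ≡ 5.
  x = λ² - 1 - 1 = 25 - 2 ≡ 2; y = λ·(1 - 2) - 5 ≡ 4. → (2, 4)
3P: (2, 4) + (1, 5). λ = (5 - 4)/(1 - 2) ≡ 1/6 mod 7. 6⁻¹ ≡ 6 (mod 7), so λ ≡ 6.
  x = λ² - 2 - 1 = 36 - 3 ≡ 5; y = λ·(2 - 5) - 4 ≡ 6. → (5, 6)
4P: (5, 6) + (1, 5). λ = (5 - 6)/(1 - 5) ≡ 6/3 mod 7. 3⁻¹ ≡ 5 (mod 7), so λ ≡ 2.
  x = λ² - 5 - 1 = 4 - 6 ≡ 5; y = λ·(5 - 5) - 6 ≡ 1. → (5, 1)
5P: (5, 1) + (1, 5). λ = (5 - 1)/(1 - 5) ≡ 4/3 mod 7. 3⁻¹ ≡ 5 (mod 7), so λ ≡ 6.
  x = λ² - 5 - 1 = 36 - 6 ≡ 2; y = λ·(5 - 2) - 1 ≡ 3. → (2, 3)
6P: (2, 3) + (1, 5). λ = (5 - 3)/(1 - 2) ≡ 2/6 mod 7. 6⁻¹ ≡ 6 (mod 7), so λ ≡ 5.
  x = λ² - 2 - 1 = 25 - 3 ≡ 1; y = λ·(2 - 1) - 3 ≡ 2. → (1, 2)

(1, 2)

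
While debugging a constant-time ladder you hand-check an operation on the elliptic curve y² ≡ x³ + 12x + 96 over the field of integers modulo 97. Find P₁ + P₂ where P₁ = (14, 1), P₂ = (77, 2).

(18, 79)

(14, 1) + (77, 2). λ = (2 - 1)/(77 - 14) ≡ 1/63 mod 97. 63⁻¹ ≡ 77 (mod 97) since 63·77 = 4851 ≡ 1, so λ ≡ 77.
  x = λ² - 14 - 77 = 5929 - 91 ≡ 18; y = λ·(14 - 18) - 1 ≡ 79. → (18, 79)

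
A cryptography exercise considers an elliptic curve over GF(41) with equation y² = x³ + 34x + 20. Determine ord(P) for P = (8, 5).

2P: tangent at (8, 5): λ = (3·8² + 34)/(2·5) ≡ 21/10. 10⁻¹ ≡ 37 (mod 41) since 10·37 = 370 ≡ 1, so λ ≡ 21·37 ≡ 39.
  x = λ² - 8 - 8 = 1521 - 16 ≡ 29; y = λ·(8 - 29) - 5 ≡ 37. → (29, 37)
3P: (29, 37) + (8, 5). λ = (5 - 37)/(8 - 29) ≡ 9/20 mod 41. 20⁻¹ ≡ 39 (mod 41), so λ ≡ 23.
  x = λ² - 29 - 8 = 529 - 37 ≡ 0; y = λ·(29 - 0) - 37 ≡ 15. → (0, 15)
4P: (0, 15) + (8, 5). λ = (5 - 15)/(8 - 0) ≡ 31/8 mod 41. 8⁻¹ ≡ 36 (mod 41), so λ ≡ 9.
  x = λ² - 0 - 8 = 81 - 8 ≡ 32; y = λ·(0 - 32) - 15 ≡ 25. → (32, 25)
5P: (32, 25) + (8, 5). λ = (5 - 25)/(8 - 32) ≡ 21/17 mod 41. 17⁻¹ ≡ 29 (mod 41), so λ ≡ 35.
  x = λ² - 32 - 8 = 1225 - 40 ≡ 37; y = λ·(32 - 37) - 25 ≡ 5. → (37, 5)
6P: (37, 5) + (8, 5). λ = (5 - 5)/(8 - 37) ≡ 0/12 mod 41. 12⁻¹ ≡ 24 (mod 41), so λ ≡ 0.
  x = λ² - 37 - 8 = 0 - 45 ≡ 37; y = λ·(37 - 37) - 5 ≡ 36. → (37, 36)
7P: (37, 36) + (8, 5). λ = (5 - 36)/(8 - 37) ≡ 10/12 mod 41. 12⁻¹ ≡ 24 (mod 41), so λ ≡ 35.
  x = λ² - 37 - 8 = 1225 - 45 ≡ 32; y = λ·(37 - 32) - 36 ≡ 16. → (32, 16)
8P: (32, 16) + (8, 5). λ = (5 - 16)/(8 - 32) ≡ 30/17 mod 41. 17⁻¹ ≡ 29 (mod 41), so λ ≡ 9.
  x = λ² - 32 - 8 = 81 - 40 ≡ 0; y = λ·(32 - 0) - 16 ≡ 26. → (0, 26)
9P: (0, 26) + (8, 5). λ = (5 - 26)/(8 - 0) ≡ 20/8 mod 41. 8⁻¹ ≡ 36 (mod 41) since 8·36 = 288 ≡ 1, so λ ≡ 23.
  x = λ² - 0 - 8 = 529 - 8 ≡ 29; y = λ·(0 - 29) - 26 ≡ 4. → (29, 4)
10P: (29, 4) + (8, 5). λ = (5 - 4)/(8 - 29) ≡ 1/20 mod 41. 20⁻¹ ≡ 39 (mod 41) since 20·39 = 780 ≡ 1, so λ ≡ 39.
  x = λ² - 29 - 8 = 1521 - 37 ≡ 8; y = λ·(29 - 8) - 4 ≡ 36. → (8, 36)
11P: (8, 36) + (8, 5): same x and y₁ ≡ -y₂, so the sum is O.
11P = O, so the order is 11.

11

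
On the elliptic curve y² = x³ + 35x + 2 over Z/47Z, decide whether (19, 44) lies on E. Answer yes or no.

no

y² = 44² ≡ 9; x³ + 35x + 2 = 7526 ≡ 6 (mod 47). 9 ≠ 6.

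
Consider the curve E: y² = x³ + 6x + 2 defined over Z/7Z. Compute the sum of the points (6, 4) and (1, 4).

(0, 3)

(6, 4) + (1, 4). λ = (4 - 4)/(1 - 6) ≡ 0/2 mod 7. 2⁻¹ ≡ 4 (mod 7), so λ ≡ 0.
  x = λ² - 6 - 1 = 0 - 7 ≡ 0; y = λ·(6 - 0) - 4 ≡ 3. → (0, 3)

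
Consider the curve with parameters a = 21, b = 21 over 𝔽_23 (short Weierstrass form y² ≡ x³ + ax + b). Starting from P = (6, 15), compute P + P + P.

Repeated addition: build up to 3P.
2P: tangent at (6, 15): λ = (3·6² + 21)/(2·15) ≡ 14/7. 7⁻¹ ≡ 10 (mod 23), so λ ≡ 14·10 ≡ 2.
  x = λ² - 6 - 6 = 4 - 12 ≡ 15; y = λ·(6 - 15) - 15 ≡ 13. → (15, 13)
3P: (15, 13) + (6, 15). λ = (15 - 13)/(6 - 15) ≡ 2/14 mod 23. 14⁻¹ ≡ 5 (mod 23) since 14·5 = 70 ≡ 1, so λ ≡ 10.
  x = λ² - 15 - 6 = 100 - 21 ≡ 10; y = λ·(15 - 10) - 13 ≡ 14. → (10, 14)

(10, 14)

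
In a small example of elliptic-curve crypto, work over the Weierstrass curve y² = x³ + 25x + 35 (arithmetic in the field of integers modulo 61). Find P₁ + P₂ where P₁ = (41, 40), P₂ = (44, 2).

(41, 40) + (44, 2). λ = (2 - 40)/(44 - 41) ≡ 23/3 mod 61. 3⁻¹ ≡ 41 (mod 61) since 3·41 = 123 ≡ 1, so λ ≡ 28.
  x = λ² - 41 - 44 = 784 - 85 ≡ 28; y = λ·(41 - 28) - 40 ≡ 19. → (28, 19)

(28, 19)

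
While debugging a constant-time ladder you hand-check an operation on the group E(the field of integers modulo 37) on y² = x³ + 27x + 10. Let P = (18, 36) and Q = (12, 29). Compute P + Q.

(32, 34)

(18, 36) + (12, 29). λ = (29 - 36)/(12 - 18) ≡ 30/31 mod 37. 31⁻¹ ≡ 6 (mod 37) since 31·6 = 186 ≡ 1, so λ ≡ 32.
  x = λ² - 18 - 12 = 1024 - 30 ≡ 32; y = λ·(18 - 32) - 36 ≡ 34. → (32, 34)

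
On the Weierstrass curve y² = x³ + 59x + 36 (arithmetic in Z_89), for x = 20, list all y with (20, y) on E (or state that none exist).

x³ + 59x + 36 = 9216 ≡ 49 (mod 89).
Square roots of 49 mod 89: 7 and 82 (since 7² = 49 ≡ 49).

7, 82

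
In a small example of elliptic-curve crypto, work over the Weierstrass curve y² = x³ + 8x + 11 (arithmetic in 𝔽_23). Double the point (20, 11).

(12, 8)

tangent at (20, 11): λ = (3·20² + 8)/(2·11) ≡ 12/22. 22⁻¹ ≡ 22 (mod 23), so λ ≡ 12·22 ≡ 11.
  x = λ² - 20 - 20 = 121 - 40 ≡ 12; y = λ·(20 - 12) - 11 ≡ 8. → (12, 8)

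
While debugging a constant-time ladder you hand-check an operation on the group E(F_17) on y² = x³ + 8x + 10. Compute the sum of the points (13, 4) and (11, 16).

(13, 4) + (11, 16). λ = (16 - 4)/(11 - 13) ≡ 12/15 mod 17. 15⁻¹ ≡ 8 (mod 17), so λ ≡ 11.
  x = λ² - 13 - 11 = 121 - 24 ≡ 12; y = λ·(13 - 12) - 4 ≡ 7. → (12, 7)

(12, 7)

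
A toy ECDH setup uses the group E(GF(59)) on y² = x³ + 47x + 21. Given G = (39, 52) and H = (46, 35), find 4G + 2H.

First 4G:
Double-and-add on 4 = (100)₂. Start with G = (39, 52) for the leading 1-bit.
double: tangent at (39, 52): λ = (3·39² + 47)/(2·52) ≡ 8/45. 45⁻¹ ≡ 21 (mod 59), so λ ≡ 8·21 ≡ 50.
  x = λ² - 39 - 39 = 2500 - 78 ≡ 3; y = λ·(39 - 3) - 52 ≡ 37. → (3, 37)
double: tangent at (3, 37): λ = (3·3² + 47)/(2·37) ≡ 15/15. 15⁻¹ ≡ 4 (mod 59) since 15·4 = 60 ≡ 1, so λ ≡ 15·4 ≡ 1.
  x = λ² - 3 - 3 = 1 - 6 ≡ 54; y = λ·(3 - 54) - 37 ≡ 30. → (54, 30)
4G = (54, 30).
Next 2H:
Repeated addition: build up to 2H.
2H: tangent at (46, 35): λ = (3·46² + 47)/(2·35) ≡ 23/11. 11⁻¹ ≡ 43 (mod 59), so λ ≡ 23·43 ≡ 45.
  x = λ² - 46 - 46 = 2025 - 92 ≡ 45; y = λ·(46 - 45) - 35 ≡ 10. → (45, 10)
2H = (45, 10).
Finally 4G + 2H:
(54, 30) + (45, 10). λ = (10 - 30)/(45 - 54) ≡ 39/50 mod 59. 50⁻¹ ≡ 13 (mod 59), so λ ≡ 35.
  x = λ² - 54 - 45 = 1225 - 99 ≡ 5; y = λ·(54 - 5) - 30 ≡ 33. → (5, 33)

(5, 33)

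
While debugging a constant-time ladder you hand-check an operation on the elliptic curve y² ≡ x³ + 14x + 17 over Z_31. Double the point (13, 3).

tangent at (13, 3): λ = (3·13² + 14)/(2·3) ≡ 25/6. 6⁻¹ ≡ 26 (mod 31), so λ ≡ 25·26 ≡ 30.
  x = λ² - 13 - 13 = 900 - 26 ≡ 6; y = λ·(13 - 6) - 3 ≡ 21. → (6, 21)

(6, 21)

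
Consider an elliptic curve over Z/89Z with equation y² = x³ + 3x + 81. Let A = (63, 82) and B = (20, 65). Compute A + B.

(85, 19)

(63, 82) + (20, 65). λ = (65 - 82)/(20 - 63) ≡ 72/46 mod 89. 46⁻¹ ≡ 60 (mod 89) since 46·60 = 2760 ≡ 1, so λ ≡ 48.
  x = λ² - 63 - 20 = 2304 - 83 ≡ 85; y = λ·(63 - 85) - 82 ≡ 19. → (85, 19)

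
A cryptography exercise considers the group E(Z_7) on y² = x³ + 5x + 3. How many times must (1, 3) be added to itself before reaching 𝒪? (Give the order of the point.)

6

2P: tangent at (1, 3): λ = (3·1² + 5)/(2·3) ≡ 1/6. 6⁻¹ ≡ 6 (mod 7), so λ ≡ 1·6 ≡ 6.
  x = λ² - 1 - 1 = 36 - 2 ≡ 6; y = λ·(1 - 6) - 3 ≡ 2. → (6, 2)
3P: (6, 2) + (1, 3). λ = (3 - 2)/(1 - 6) ≡ 1/2 mod 7. 2⁻¹ ≡ 4 (mod 7), so λ ≡ 4.
  x = λ² - 6 - 1 = 16 - 7 ≡ 2; y = λ·(6 - 2) - 2 ≡ 0. → (2, 0)
4P: (2, 0) + (1, 3). λ = (3 - 0)/(1 - 2) ≡ 3/6 mod 7. 6⁻¹ ≡ 6 (mod 7), so λ ≡ 4.
  x = λ² - 2 - 1 = 16 - 3 ≡ 6; y = λ·(2 - 6) - 0 ≡ 5. → (6, 5)
5P: (6, 5) + (1, 3). λ = (3 - 5)/(1 - 6) ≡ 5/2 mod 7. 2⁻¹ ≡ 4 (mod 7) since 2·4 = 8 ≡ 1, so λ ≡ 6.
  x = λ² - 6 - 1 = 36 - 7 ≡ 1; y = λ·(6 - 1) - 5 ≡ 4. → (1, 4)
6P: (1, 4) + (1, 3): same x and y₁ ≡ -y₂, so the sum is 𝒪.
6P = 𝒪, so the order is 6.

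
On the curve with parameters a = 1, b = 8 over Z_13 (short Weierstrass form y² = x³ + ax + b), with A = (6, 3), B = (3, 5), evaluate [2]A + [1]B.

First 2A:
Repeated addition: build up to 2A.
2A: tangent at (6, 3): λ = (3·6² + 1)/(2·3) ≡ 5/6. 6⁻¹ ≡ 11 (mod 13), so λ ≡ 5·11 ≡ 3.
  x = λ² - 6 - 6 = 9 - 12 ≡ 10; y = λ·(6 - 10) - 3 ≡ 11. → (10, 11)
2A = (10, 11).
Finally 2A + B:
(10, 11) + (3, 5). λ = (5 - 11)/(3 - 10) ≡ 7/6 mod 13. 6⁻¹ ≡ 11 (mod 13), so λ ≡ 12.
  x = λ² - 10 - 3 = 144 - 13 ≡ 1; y = λ·(10 - 1) - 11 ≡ 6. → (1, 6)

(1, 6)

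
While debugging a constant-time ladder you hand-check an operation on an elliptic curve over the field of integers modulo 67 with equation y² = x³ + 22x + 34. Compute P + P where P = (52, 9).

tangent at (52, 9): λ = (3·52² + 22)/(2·9) ≡ 27/18. 18⁻¹ ≡ 41 (mod 67), so λ ≡ 27·41 ≡ 35.
  x = λ² - 52 - 52 = 1225 - 104 ≡ 49; y = λ·(52 - 49) - 9 ≡ 29. → (49, 29)

(49, 29)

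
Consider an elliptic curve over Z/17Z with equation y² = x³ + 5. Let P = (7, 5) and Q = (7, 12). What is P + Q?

O

The two points share x = 7 and their y-coordinates satisfy 5 + 12 ≡ 0 (mod 17), so they are inverses. Their sum is O.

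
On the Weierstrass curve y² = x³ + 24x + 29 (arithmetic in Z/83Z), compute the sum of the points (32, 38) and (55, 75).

(32, 38) + (55, 75). λ = (75 - 38)/(55 - 32) ≡ 37/23 mod 83. 23⁻¹ ≡ 65 (mod 83), so λ ≡ 81.
  x = λ² - 32 - 55 = 6561 - 87 ≡ 0; y = λ·(32 - 0) - 38 ≡ 64. → (0, 64)

(0, 64)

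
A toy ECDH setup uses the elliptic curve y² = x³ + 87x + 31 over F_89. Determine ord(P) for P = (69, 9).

5

2P: tangent at (69, 9): λ = (3·69² + 87)/(2·9) ≡ 41/18. 18⁻¹ ≡ 5 (mod 89) since 18·5 = 90 ≡ 1, so λ ≡ 41·5 ≡ 27.
  x = λ² - 69 - 69 = 729 - 138 ≡ 57; y = λ·(69 - 57) - 9 ≡ 48. → (57, 48)
3P: (57, 48) + (69, 9). λ = (9 - 48)/(69 - 57) ≡ 50/12 mod 89. 12⁻¹ ≡ 52 (mod 89), so λ ≡ 19.
  x = λ² - 57 - 69 = 361 - 126 ≡ 57; y = λ·(57 - 57) - 48 ≡ 41. → (57, 41)
4P: (57, 41) + (69, 9). λ = (9 - 41)/(69 - 57) ≡ 57/12 mod 89. 12⁻¹ ≡ 52 (mod 89) since 12·52 = 624 ≡ 1, so λ ≡ 27.
  x = λ² - 57 - 69 = 729 - 126 ≡ 69; y = λ·(57 - 69) - 41 ≡ 80. → (69, 80)
5P: (69, 80) + (69, 9): same x and y₁ ≡ -y₂, so the sum is O.
5P = O, so the order is 5.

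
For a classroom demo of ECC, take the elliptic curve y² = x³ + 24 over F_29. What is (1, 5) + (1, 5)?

(21, 18)

tangent at (1, 5): λ = (3·1² + 0)/(2·5) ≡ 3/10. 10⁻¹ ≡ 3 (mod 29) since 10·3 = 30 ≡ 1, so λ ≡ 3·3 ≡ 9.
  x = λ² - 1 - 1 = 81 - 2 ≡ 21; y = λ·(1 - 21) - 5 ≡ 18. → (21, 18)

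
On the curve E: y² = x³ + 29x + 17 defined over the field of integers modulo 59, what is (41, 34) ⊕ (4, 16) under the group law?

(41, 25)

(41, 34) + (4, 16). λ = (16 - 34)/(4 - 41) ≡ 41/22 mod 59. 22⁻¹ ≡ 51 (mod 59), so λ ≡ 26.
  x = λ² - 41 - 4 = 676 - 45 ≡ 41; y = λ·(41 - 41) - 34 ≡ 25. → (41, 25)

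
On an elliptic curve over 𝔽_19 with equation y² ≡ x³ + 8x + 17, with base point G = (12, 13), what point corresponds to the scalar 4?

(3, 12)

Repeated addition: build up to 4G.
2G: tangent at (12, 13): λ = (3·12² + 8)/(2·13) ≡ 3/7. 7⁻¹ ≡ 11 (mod 19) since 7·11 = 77 ≡ 1, so λ ≡ 3·11 ≡ 14.
  x = λ² - 12 - 12 = 196 - 24 ≡ 1; y = λ·(12 - 1) - 13 ≡ 8. → (1, 8)
3G: (1, 8) + (12, 13). λ = (13 - 8)/(12 - 1) ≡ 5/11 mod 19. 11⁻¹ ≡ 7 (mod 19) since 11·7 = 77 ≡ 1, so λ ≡ 16.
  x = λ² - 1 - 12 = 256 - 13 ≡ 15; y = λ·(1 - 15) - 8 ≡ 15. → (15, 15)
4G: (15, 15) + (12, 13). λ = (13 - 15)/(12 - 15) ≡ 17/16 mod 19. 16⁻¹ ≡ 6 (mod 19), so λ ≡ 7.
  x = λ² - 15 - 12 = 49 - 27 ≡ 3; y = λ·(15 - 3) - 15 ≡ 12. → (3, 12)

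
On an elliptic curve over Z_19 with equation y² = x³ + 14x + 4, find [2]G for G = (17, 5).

tangent at (17, 5): λ = (3·17² + 14)/(2·5) ≡ 7/10. 10⁻¹ ≡ 2 (mod 19) since 10·2 = 20 ≡ 1, so λ ≡ 7·2 ≡ 14.
  x = λ² - 17 - 17 = 196 - 34 ≡ 10; y = λ·(17 - 10) - 5 ≡ 17. → (10, 17)

(10, 17)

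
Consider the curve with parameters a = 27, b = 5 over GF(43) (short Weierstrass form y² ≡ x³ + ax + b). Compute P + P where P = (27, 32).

(33, 5)

tangent at (27, 32): λ = (3·27² + 27)/(2·32) ≡ 21/21. 21⁻¹ ≡ 41 (mod 43) since 21·41 = 861 ≡ 1, so λ ≡ 21·41 ≡ 1.
  x = λ² - 27 - 27 = 1 - 54 ≡ 33; y = λ·(27 - 33) - 32 ≡ 5. → (33, 5)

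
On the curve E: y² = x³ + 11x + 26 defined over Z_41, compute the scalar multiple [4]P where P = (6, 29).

O

Double-and-add on 4 = (100)₂. Start with P = (6, 29) for the leading 1-bit.
double: tangent at (6, 29): λ = (3·6² + 11)/(2·29) ≡ 37/17. 17⁻¹ ≡ 29 (mod 41) since 17·29 = 493 ≡ 1, so λ ≡ 37·29 ≡ 7.
  x = λ² - 6 - 6 = 49 - 12 ≡ 37; y = λ·(6 - 37) - 29 ≡ 0. → (37, 0)
double: (37, 0) + (37, 0): same x and y₁ ≡ -y₂, so the sum is 𝒪.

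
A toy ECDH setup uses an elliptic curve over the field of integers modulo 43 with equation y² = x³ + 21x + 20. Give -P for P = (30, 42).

-(30, 42) = (30, -42 mod 43) = (30, 1).

(30, 1)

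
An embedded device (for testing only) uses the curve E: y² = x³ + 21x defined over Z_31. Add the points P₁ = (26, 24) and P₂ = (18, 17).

(27, 10)

(26, 24) + (18, 17). λ = (17 - 24)/(18 - 26) ≡ 24/23 mod 31. 23⁻¹ ≡ 27 (mod 31) since 23·27 = 621 ≡ 1, so λ ≡ 28.
  x = λ² - 26 - 18 = 784 - 44 ≡ 27; y = λ·(26 - 27) - 24 ≡ 10. → (27, 10)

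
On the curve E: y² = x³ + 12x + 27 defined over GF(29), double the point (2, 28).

tangent at (2, 28): λ = (3·2² + 12)/(2·28) ≡ 24/27. 27⁻¹ ≡ 14 (mod 29), so λ ≡ 24·14 ≡ 17.
  x = λ² - 2 - 2 = 289 - 4 ≡ 24; y = λ·(2 - 24) - 28 ≡ 4. → (24, 4)

(24, 4)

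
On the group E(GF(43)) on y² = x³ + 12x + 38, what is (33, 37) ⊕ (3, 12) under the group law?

(33, 37) + (3, 12). λ = (12 - 37)/(3 - 33) ≡ 18/13 mod 43. 13⁻¹ ≡ 10 (mod 43), so λ ≡ 8.
  x = λ² - 33 - 3 = 64 - 36 ≡ 28; y = λ·(33 - 28) - 37 ≡ 3. → (28, 3)

(28, 3)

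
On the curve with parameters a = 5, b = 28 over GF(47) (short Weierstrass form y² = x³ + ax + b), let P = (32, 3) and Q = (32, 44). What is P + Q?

O

The two points share x = 32 and their y-coordinates satisfy 3 + 44 ≡ 0 (mod 47), so they are inverses. Their sum is O.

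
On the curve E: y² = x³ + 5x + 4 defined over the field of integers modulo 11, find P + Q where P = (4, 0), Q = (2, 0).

(4, 0) + (2, 0). λ = (0 - 0)/(2 - 4) ≡ 0/9 mod 11. 9⁻¹ ≡ 5 (mod 11), so λ ≡ 0.
  x = λ² - 4 - 2 = 0 - 6 ≡ 5; y = λ·(4 - 5) - 0 ≡ 0. → (5, 0)

(5, 0)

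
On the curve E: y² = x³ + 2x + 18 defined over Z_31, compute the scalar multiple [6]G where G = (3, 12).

Repeated addition: build up to 6G.
2G: tangent at (3, 12): λ = (3·3² + 2)/(2·12) ≡ 29/24. 24⁻¹ ≡ 22 (mod 31), so λ ≡ 29·22 ≡ 18.
  x = λ² - 3 - 3 = 324 - 6 ≡ 8; y = λ·(3 - 8) - 12 ≡ 22. → (8, 22)
3G: (8, 22) + (3, 12). λ = (12 - 22)/(3 - 8) ≡ 21/26 mod 31. 26⁻¹ ≡ 6 (mod 31) since 26·6 = 156 ≡ 1, so λ ≡ 2.
  x = λ² - 8 - 3 = 4 - 11 ≡ 24; y = λ·(8 - 24) - 22 ≡ 8. → (24, 8)
4G: (24, 8) + (3, 12). λ = (12 - 8)/(3 - 24) ≡ 4/10 mod 31. 10⁻¹ ≡ 28 (mod 31), so λ ≡ 19.
  x = λ² - 24 - 3 = 361 - 27 ≡ 24; y = λ·(24 - 24) - 8 ≡ 23. → (24, 23)
5G: (24, 23) + (3, 12). λ = (12 - 23)/(3 - 24) ≡ 20/10 mod 31. 10⁻¹ ≡ 28 (mod 31), so λ ≡ 2.
  x = λ² - 24 - 3 = 4 - 27 ≡ 8; y = λ·(24 - 8) - 23 ≡ 9. → (8, 9)
6G: (8, 9) + (3, 12). λ = (12 - 9)/(3 - 8) ≡ 3/26 mod 31. 26⁻¹ ≡ 6 (mod 31), so λ ≡ 18.
  x = λ² - 8 - 3 = 324 - 11 ≡ 3; y = λ·(8 - 3) - 9 ≡ 19. → (3, 19)

(3, 19)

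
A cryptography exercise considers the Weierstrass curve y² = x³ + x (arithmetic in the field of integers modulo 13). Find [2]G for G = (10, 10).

tangent at (10, 10): λ = (3·10² + 1)/(2·10) ≡ 2/7. 7⁻¹ ≡ 2 (mod 13), so λ ≡ 2·2 ≡ 4.
  x = λ² - 10 - 10 = 16 - 20 ≡ 9; y = λ·(10 - 9) - 10 ≡ 7. → (9, 7)

(9, 7)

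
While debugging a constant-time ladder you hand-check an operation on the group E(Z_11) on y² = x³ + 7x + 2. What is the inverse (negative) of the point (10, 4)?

(10, 7)

-(10, 4) = (10, -4 mod 11) = (10, 7).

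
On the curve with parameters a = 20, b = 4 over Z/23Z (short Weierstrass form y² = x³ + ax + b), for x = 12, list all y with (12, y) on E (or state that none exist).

x³ + 20x + 4 = 1972 ≡ 17 (mod 23).
17 is a non-residue mod 23; no y exists.

none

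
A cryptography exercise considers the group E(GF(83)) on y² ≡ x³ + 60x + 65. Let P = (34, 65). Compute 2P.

(74, 37)

tangent at (34, 65): λ = (3·34² + 60)/(2·65) ≡ 42/47. 47⁻¹ ≡ 53 (mod 83), so λ ≡ 42·53 ≡ 68.
  x = λ² - 34 - 34 = 4624 - 68 ≡ 74; y = λ·(34 - 74) - 65 ≡ 37. → (74, 37)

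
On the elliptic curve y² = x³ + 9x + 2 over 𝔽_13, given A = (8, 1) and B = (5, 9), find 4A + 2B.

(6, 5)

First 4A:
Repeated addition: build up to 4A.
2A: tangent at (8, 1): λ = (3·8² + 9)/(2·1) ≡ 6/2. 2⁻¹ ≡ 7 (mod 13), so λ ≡ 6·7 ≡ 3.
  x = λ² - 8 - 8 = 9 - 16 ≡ 6; y = λ·(8 - 6) - 1 ≡ 5. → (6, 5)
3A: (6, 5) + (8, 1). λ = (1 - 5)/(8 - 6) ≡ 9/2 mod 13. 2⁻¹ ≡ 7 (mod 13), so λ ≡ 11.
  x = λ² - 6 - 8 = 121 - 14 ≡ 3; y = λ·(6 - 3) - 5 ≡ 2. → (3, 2)
4A: (3, 2) + (8, 1). λ = (1 - 2)/(8 - 3) ≡ 12/5 mod 13. 5⁻¹ ≡ 8 (mod 13), so λ ≡ 5.
  x = λ² - 3 - 8 = 25 - 11 ≡ 1; y = λ·(3 - 1) - 2 ≡ 8. → (1, 8)
4A = (1, 8).
Next 2B:
Repeated addition: build up to 2B.
2B: tangent at (5, 9): λ = (3·5² + 9)/(2·9) ≡ 6/5. 5⁻¹ ≡ 8 (mod 13), so λ ≡ 6·8 ≡ 9.
  x = λ² - 5 - 5 = 81 - 10 ≡ 6; y = λ·(5 - 6) - 9 ≡ 8. → (6, 8)
2B = (6, 8).
Finally 4A + 2B:
(1, 8) + (6, 8). λ = (8 - 8)/(6 - 1) ≡ 0/5 mod 13. 5⁻¹ ≡ 8 (mod 13), so λ ≡ 0.
  x = λ² - 1 - 6 = 0 - 7 ≡ 6; y = λ·(1 - 6) - 8 ≡ 5. → (6, 5)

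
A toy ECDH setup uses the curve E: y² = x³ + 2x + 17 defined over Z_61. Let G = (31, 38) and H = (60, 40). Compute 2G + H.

(16, 27)

First 2G:
Repeated addition: build up to 2G.
2G: tangent at (31, 38): λ = (3·31² + 2)/(2·38) ≡ 18/15. 15⁻¹ ≡ 57 (mod 61) since 15·57 = 855 ≡ 1, so λ ≡ 18·57 ≡ 50.
  x = λ² - 31 - 31 = 2500 - 62 ≡ 59; y = λ·(31 - 59) - 38 ≡ 26. → (59, 26)
2G = (59, 26).
Finally 2G + H:
(59, 26) + (60, 40). λ = (40 - 26)/(60 - 59) ≡ 14/1 mod 61. 1⁻¹ ≡ 1 (mod 61), so λ ≡ 14.
  x = λ² - 59 - 60 = 196 - 119 ≡ 16; y = λ·(59 - 16) - 26 ≡ 27. → (16, 27)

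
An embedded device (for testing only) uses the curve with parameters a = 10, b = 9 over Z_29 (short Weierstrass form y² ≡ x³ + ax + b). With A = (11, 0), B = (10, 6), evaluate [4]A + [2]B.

First 4A:
Repeated addition: build up to 4A.
2A: (11, 0) + (11, 0): same x and y₁ ≡ -y₂, so the sum is ∞.
3A: ∞ + (11, 0) = (11, 0) (identity).
4A: (11, 0) + (11, 0): same x and y₁ ≡ -y₂, so the sum is ∞.
4A = ∞.
Next 2B:
Repeated addition: build up to 2B.
2B: tangent at (10, 6): λ = (3·10² + 10)/(2·6) ≡ 20/12. 12⁻¹ ≡ 17 (mod 29), so λ ≡ 20·17 ≡ 21.
  x = λ² - 10 - 10 = 441 - 20 ≡ 15; y = λ·(10 - 15) - 6 ≡ 5. → (15, 5)
2B = (15, 5).
Finally 4A + 2B:
∞ + (15, 5) = (15, 5) (identity).

(15, 5)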